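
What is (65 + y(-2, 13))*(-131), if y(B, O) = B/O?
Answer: -110433/13 ≈ -8494.8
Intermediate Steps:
(65 + y(-2, 13))*(-131) = (65 - 2/13)*(-131) = (843/13)*(-131) = -110433/13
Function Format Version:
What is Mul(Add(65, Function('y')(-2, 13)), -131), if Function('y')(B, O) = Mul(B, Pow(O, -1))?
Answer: Rational(-110433, 13) ≈ -8494.8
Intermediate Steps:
Mul(Add(65, Function('y')(-2, 13)), -131) = Mul(Add(65, Mul(-2, Pow(13, -1))), -131) = Mul(Add(65, Mul(-2, Rational(1, 13))), -131) = Mul(Add(65, Rational(-2, 13)), -131) = Mul(Rational(843, 13), -131) = Rational(-110433, 13)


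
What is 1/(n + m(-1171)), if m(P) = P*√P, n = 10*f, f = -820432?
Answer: I/(-8204320*I + 1171*√1171) ≈ -1.2188e-7 + 5.9531e-10*I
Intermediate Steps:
n = -8204320 (n = 10*(-820432) = -8204320)
m(P) = P^(3/2)
1/(n + m(-1171)) = 1/(-8204320 + (-1171)^(3/2)) = 1/(-8204320 - 1171*I*√1171)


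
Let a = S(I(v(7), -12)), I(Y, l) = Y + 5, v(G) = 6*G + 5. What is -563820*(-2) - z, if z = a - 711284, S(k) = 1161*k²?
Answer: -1300420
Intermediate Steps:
v(G) = 5 + 6*G
I(Y, l) = 5 + Y
a = 3139344 (a = 1161*(5 + (5 + 6*7))² = 1161*(5 + (5 + 42))² = 1161*(5 + 47)² = 1161*52² = 1161*2704 = 3139344)
z = 2428060 (z = 3139344 - 711284 = 2428060)
-563820*(-2) - z = -563820*(-2) - 1*2428060 = 1127640 - 2428060 = -1300420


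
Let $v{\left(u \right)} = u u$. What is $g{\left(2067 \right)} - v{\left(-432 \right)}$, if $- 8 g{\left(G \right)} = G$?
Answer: $- \frac{1495059}{8} \approx -1.8688 \cdot 10^{5}$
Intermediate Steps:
$g{\left(G \right)} = - \frac{G}{8}$
$v{\left(u \right)} = u^{2}$
$g{\left(2067 \right)} - v{\left(-432 \right)} = \left(- \frac{1}{8}\right) 2067 - \left(-432\right)^{2} = - \frac{2067}{8} - 186624 = - \frac{1495059}{8}$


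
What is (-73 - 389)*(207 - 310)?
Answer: 47586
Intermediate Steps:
(-73 - 389)*(207 - 310) = -462*(-103) = 47586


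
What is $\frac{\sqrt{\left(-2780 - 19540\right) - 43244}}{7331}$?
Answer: $\frac{2 i \sqrt{16391}}{7331} \approx 0.034928 i$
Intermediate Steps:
$\frac{\sqrt{\left(-2780 - 19540\right) - 43244}}{7331} = \sqrt{\left(-2780 - 19540\right) - 43244} \cdot \frac{1}{7331} = \sqrt{-22320 - 43244} \cdot \frac{1}{7331} = \sqrt{-65564} \cdot \frac{1}{7331} = 2 i \sqrt{16391} \cdot \frac{1}{7331} = \frac{2 i \sqrt{16391}}{7331}$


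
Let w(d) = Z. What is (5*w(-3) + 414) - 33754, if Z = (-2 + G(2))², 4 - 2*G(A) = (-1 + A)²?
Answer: -133355/4 ≈ -33339.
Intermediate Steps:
G(A) = 2 - (-1 + A)²/2
Z = ¼ (Z = (-2 + (2 - (-1 + 2)²/2))² = (-2 + (2 - ½*1²))² = (-2 + (2 - ½*1))² = (-2 + (2 - ½))² = (-2 + 3/2)² = (-½)² = ¼ ≈ 0.25000)
w(d) = ¼
(5*w(-3) + 414) - 33754 = (5*(¼) + 414) - 33754 = (5/4 + 414) - 33754 = 1661/4 - 33754 = -133355/4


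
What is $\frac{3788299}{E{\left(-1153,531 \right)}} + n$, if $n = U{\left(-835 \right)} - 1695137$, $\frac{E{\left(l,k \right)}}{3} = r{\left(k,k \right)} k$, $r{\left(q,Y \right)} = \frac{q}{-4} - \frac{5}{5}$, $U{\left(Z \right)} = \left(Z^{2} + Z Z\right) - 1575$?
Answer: $- \frac{257619454006}{852255} \approx -3.0228 \cdot 10^{5}$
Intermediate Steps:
$U{\left(Z \right)} = -1575 + 2 Z^{2}$ ($U{\left(Z \right)} = \left(Z^{2} + Z^{2}\right) - 1575 = 2 Z^{2} - 1575 = -1575 + 2 Z^{2}$)
$r{\left(q,Y \right)} = -1 - \frac{q}{4}$ ($r{\left(q,Y \right)} = q \left(- \frac{1}{4}\right) - 1 = - \frac{q}{4} - 1 = -1 - \frac{q}{4}$)
$E{\left(l,k \right)} = 3 k \left(-1 - \frac{k}{4}\right)$ ($E{\left(l,k \right)} = 3 \left(-1 - \frac{k}{4}\right) k = 3 k \left(-1 - \frac{k}{4}\right)$)
$n = -302262$ ($n = \left(-1575 + 2 \left(-835\right)^{2}\right) - 1695137 = \left(-1575 + 2 \cdot 697225\right) - 1695137 = \left(-1575 + 1394450\right) - 1695137 = 1392875 - 1695137 = -302262$)
$\frac{3788299}{E{\left(-1153,531 \right)}} + n = \frac{3788299}{\left(- \frac{3}{4}\right) 531 \left(4 + 531\right)} - 302262 = \frac{3788299}{\left(- \frac{3}{4}\right) 531 \cdot 535} - 302262 = \frac{3788299}{- \frac{852255}{4}} - 302262 = 3788299 \left(- \frac{4}{852255}\right) - 302262 = - \frac{15153196}{852255} - 302262 = - \frac{257619454006}{852255}$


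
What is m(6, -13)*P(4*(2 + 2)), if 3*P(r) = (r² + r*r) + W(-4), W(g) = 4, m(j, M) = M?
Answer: -2236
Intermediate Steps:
P(r) = 4/3 + 2*r²/3 (P(r) = ((r² + r*r) + 4)/3 = ((r² + r²) + 4)/3 = (2*r² + 4)/3 = (4 + 2*r²)/3 = 4/3 + 2*r²/3)
m(6, -13)*P(4*(2 + 2)) = -13*(4/3 + 2*(4*(2 + 2))²/3) = -13*(4/3 + 2*(4*4)²/3) = -13*(4/3 + (⅔)*16²) = -13*(4/3 + (⅔)*256) = -13*(4/3 + 512/3) = -13*172 = -2236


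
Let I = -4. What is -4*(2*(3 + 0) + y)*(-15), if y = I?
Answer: 120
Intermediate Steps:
y = -4
-4*(2*(3 + 0) + y)*(-15) = -4*(2*(3 + 0) - 4)*(-15) = -4*(2*3 - 4)*(-15) = -4*(6 - 4)*(-15) = -8*(-15) = -4*(-30) = 120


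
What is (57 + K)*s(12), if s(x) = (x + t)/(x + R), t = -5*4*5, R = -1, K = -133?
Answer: 608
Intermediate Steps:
t = -100 (t = -20*5 = -100)
s(x) = (-100 + x)/(-1 + x) (s(x) = (x - 100)/(x - 1) = (-100 + x)/(-1 + x))
(57 + K)*s(12) = (57 - 133)*((-100 + 12)/(-1 + 12)) = -76*(-88)/11 = -76*(-8) = 608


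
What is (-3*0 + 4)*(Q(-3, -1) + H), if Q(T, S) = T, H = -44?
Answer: -188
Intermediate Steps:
(-3*0 + 4)*(Q(-3, -1) + H) = (-3*0 + 4)*(-3 - 44) = (0 + 4)*(-47) = 4*(-47) = -188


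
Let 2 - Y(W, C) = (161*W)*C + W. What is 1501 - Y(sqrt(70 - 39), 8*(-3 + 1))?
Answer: 1499 - 2575*sqrt(31) ≈ -12838.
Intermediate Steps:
Y(W, C) = 2 - W - 161*C*W (Y(W, C) = 2 - ((161*W)*C + W) = 2 - (161*C*W + W) = 2 - (W + 161*C*W) = 2 + (-W - 161*C*W) = 2 - W - 161*C*W)
1501 - Y(sqrt(70 - 39), 8*(-3 + 1)) = 1501 - (2 - sqrt(70 - 39) - 161*8*(-3 + 1)*sqrt(70 - 39)) = 1501 - (2 - sqrt(31) - 161*8*(-2)*sqrt(31)) = 1501 - (2 - sqrt(31) - 161*(-16)*sqrt(31)) = 1501 - (2 - sqrt(31) + 2576*sqrt(31)) = 1501 - (2 + 2575*sqrt(31)) = 1501 + (-2 - 2575*sqrt(31)) = 1499 - 2575*sqrt(31)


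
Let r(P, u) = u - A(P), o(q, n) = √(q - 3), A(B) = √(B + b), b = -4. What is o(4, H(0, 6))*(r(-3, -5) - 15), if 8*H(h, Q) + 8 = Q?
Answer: -20 - I*√7 ≈ -20.0 - 2.6458*I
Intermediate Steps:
H(h, Q) = -1 + Q/8
A(B) = √(-4 + B) (A(B) = √(B - 4) = √(-4 + B))
o(q, n) = √(-3 + q)
r(P, u) = u - √(-4 + P)
o(4, H(0, 6))*(r(-3, -5) - 15) = √(-3 + 4)*((-5 - √(-4 - 3)) - 15) = √1*((-5 - √(-7)) - 15) = 1*((-5 - I*√7) - 15) = 1*(-20 - I*√7) = -20 - I*√7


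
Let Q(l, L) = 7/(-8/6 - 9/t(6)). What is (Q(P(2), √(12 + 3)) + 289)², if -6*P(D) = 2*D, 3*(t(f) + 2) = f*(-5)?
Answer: 76729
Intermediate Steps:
t(f) = -2 - 5*f/3 (t(f) = -2 + (f*(-5))/3 = -2 + (-5*f)/3 = -2 - 5*f/3)
P(D) = -D/3
Q(l, L) = -12 (Q(l, L) = 7/(-8/6 - 9/(-2 - 5/3*6)) = 7/(-8*⅙ - 9/(-2 - 10)) = 7/(-4/3 - 9/(-12)) = 7/(-4/3 - 9*(-1/12)) = 7/(-4/3 + ¾) = 7/(-7/12) = 7*(-12/7) = -12)
(Q(P(2), √(12 + 3)) + 289)² = (-12 + 289)² = 277² = 76729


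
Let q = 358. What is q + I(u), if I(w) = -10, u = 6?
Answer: 348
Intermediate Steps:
q + I(u) = 358 - 10 = 348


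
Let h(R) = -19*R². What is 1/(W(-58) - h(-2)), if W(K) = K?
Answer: 1/18 ≈ 0.055556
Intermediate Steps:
1/(W(-58) - h(-2)) = 1/(-58 - (-19)*(-2)²) = 1/(-58 - (-19)*4) = 1/(-58 - 1*(-76)) = 1/(-58 + 76) = 1/18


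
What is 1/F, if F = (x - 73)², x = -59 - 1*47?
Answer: 1/32041 ≈ 3.1210e-5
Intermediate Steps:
x = -106 (x = -59 - 47 = -106)
F = 32041 (F = (-106 - 73)² = (-179)² = 32041)
1/F = 1/32041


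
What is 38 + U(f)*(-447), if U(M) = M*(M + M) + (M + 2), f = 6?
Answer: -35722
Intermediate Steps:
U(M) = 2 + M + 2*M² (U(M) = M*(2*M) + (2 + M) = 2*M² + (2 + M) = 2 + M + 2*M²)
38 + U(f)*(-447) = 38 + (2 + 6 + 2*6²)*(-447) = 38 + (2 + 6 + 2*36)*(-447) = 38 + (2 + 6 + 72)*(-447) = 38 + 80*(-447) = 38 - 35760 = -35722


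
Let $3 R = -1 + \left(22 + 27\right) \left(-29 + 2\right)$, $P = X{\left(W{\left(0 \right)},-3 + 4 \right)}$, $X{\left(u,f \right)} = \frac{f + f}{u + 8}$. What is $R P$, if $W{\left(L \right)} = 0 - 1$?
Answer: $- \frac{2648}{21} \approx -126.1$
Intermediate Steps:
$W{\left(L \right)} = -1$
$X{\left(u,f \right)} = \frac{2 f}{8 + u}$
$P = \frac{2}{7}$ ($P = \frac{2 \left(-3 + 4\right)}{8 - 1} = 2 \cdot 1 \cdot \frac{1}{7} = \frac{2}{7} \approx 0.28571$)
$R = - \frac{1324}{3}$ ($R = \frac{-1 + \left(22 + 27\right) \left(-29 + 2\right)}{3} = \frac{-1 + 49 \left(-27\right)}{3} = \frac{-1 - 1323}{3} = \frac{1}{3} \left(-1324\right) = - \frac{1324}{3} \approx -441.33$)
$R P = \left(- \frac{1324}{3}\right) \frac{2}{7} = - \frac{2648}{21}$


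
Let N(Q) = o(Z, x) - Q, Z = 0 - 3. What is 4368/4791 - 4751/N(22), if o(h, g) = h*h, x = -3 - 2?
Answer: 7606275/20761 ≈ 366.37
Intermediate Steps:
Z = -3
x = -5
o(h, g) = h²
N(Q) = 9 - Q (N(Q) = (-3)² - Q = 9 - Q)
4368/4791 - 4751/N(22) = 4368/4791 - 4751/(9 - 1*22) = 4368*(1/4791) - 4751/(9 - 22) = 1456/1597 - 4751/(-13) = 1456/1597 - 4751*(-1/13) = 1456/1597 + 4751/13 = 7606275/20761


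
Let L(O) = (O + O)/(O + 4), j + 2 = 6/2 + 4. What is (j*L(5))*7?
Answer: 350/9 ≈ 38.889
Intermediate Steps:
j = 5 (j = -2 + (6/2 + 4) = -2 + (6*(½) + 4) = -2 + (3 + 4) = -2 + 7 = 5)
L(O) = 2*O/(4 + O) (L(O) = (2*O)/(4 + O) = 2*O/(4 + O))
(j*L(5))*7 = (5*(2*5/(4 + 5)))*7 = (5*(2*5/9))*7 = (5*(2*5*(⅑)))*7 = (5*(10/9))*7 = (50/9)*7 = 350/9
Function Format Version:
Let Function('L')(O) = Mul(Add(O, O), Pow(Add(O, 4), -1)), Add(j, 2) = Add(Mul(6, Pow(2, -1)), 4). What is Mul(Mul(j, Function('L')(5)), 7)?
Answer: Rational(350, 9) ≈ 38.889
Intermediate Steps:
j = 5 (j = Add(-2, Add(Mul(6, Pow(2, -1)), 4)) = Add(-2, Add(Mul(6, Rational(1, 2)), 4)) = Add(-2, Add(3, 4)) = Add(-2, 7) = 5)
Function('L')(O) = Mul(2, O, Pow(Add(4, O), -1)) (Function('L')(O) = Mul(Mul(2, O), Pow(Add(4, O), -1)) = Mul(2, O, Pow(Add(4, O), -1)))
Mul(Mul(j, Function('L')(5)), 7) = Mul(Mul(5, Mul(2, 5, Pow(Add(4, 5), -1))), 7) = Mul(Mul(5, Mul(2, 5, Pow(9, -1))), 7) = Mul(Mul(5, Mul(2, 5, Rational(1, 9))), 7) = Mul(Mul(5, Rational(10, 9)), 7) = Mul(Rational(50, 9), 7) = Rational(350, 9)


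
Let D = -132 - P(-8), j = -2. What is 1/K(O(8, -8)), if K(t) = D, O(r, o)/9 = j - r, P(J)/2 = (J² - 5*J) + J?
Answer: -1/324 ≈ -0.0030864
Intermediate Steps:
P(J) = -8*J + 2*J² (P(J) = 2*((J² - 5*J) + J) = 2*(J² - 4*J) = -8*J + 2*J²)
O(r, o) = -18 - 9*r (O(r, o) = 9*(-2 - r) = -18 - 9*r)
D = -324 (D = -132 - 2*(-8)*(-4 - 8) = -132 - 2*(-8)*(-12) = -132 - 1*192 = -132 - 192 = -324)
K(t) = -324
1/K(O(8, -8)) = 1/(-324) = -1/324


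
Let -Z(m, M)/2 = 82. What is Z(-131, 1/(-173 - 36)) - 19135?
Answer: -19299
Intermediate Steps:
Z(m, M) = -164 (Z(m, M) = -2*82 = -164)
Z(-131, 1/(-173 - 36)) - 19135 = -164 - 19135 = -19299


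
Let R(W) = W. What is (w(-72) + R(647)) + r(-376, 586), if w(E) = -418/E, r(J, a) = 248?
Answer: 32429/36 ≈ 900.81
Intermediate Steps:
(w(-72) + R(647)) + r(-376, 586) = (-418/(-72) + 647) + 248 = (-418*(-1/72) + 647) + 248 = (209/36 + 647) + 248 = 23501/36 + 248 = 32429/36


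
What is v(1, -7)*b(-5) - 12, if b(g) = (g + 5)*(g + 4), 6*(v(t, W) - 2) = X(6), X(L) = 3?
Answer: -12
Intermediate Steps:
v(t, W) = 5/2 (v(t, W) = 2 + (⅙)*3 = 2 + ½ = 5/2)
b(g) = (4 + g)*(5 + g) (b(g) = (5 + g)*(4 + g) = (4 + g)*(5 + g))
v(1, -7)*b(-5) - 12 = 5*(20 + (-5)² + 9*(-5))/2 - 12 = 5*(20 + 25 - 45)/2 - 12 = (5/2)*0 - 12 = 0 - 12 = -12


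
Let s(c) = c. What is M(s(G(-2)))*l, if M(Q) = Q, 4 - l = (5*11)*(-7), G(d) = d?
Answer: -778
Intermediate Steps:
l = 389 (l = 4 - 5*11*(-7) = 4 - 55*(-7) = 4 - 1*(-385) = 4 + 385 = 389)
M(s(G(-2)))*l = -2*389 = -778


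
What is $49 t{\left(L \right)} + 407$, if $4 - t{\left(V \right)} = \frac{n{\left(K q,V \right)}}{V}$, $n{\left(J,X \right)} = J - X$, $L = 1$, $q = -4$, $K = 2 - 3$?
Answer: $456$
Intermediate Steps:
$K = -1$ ($K = 2 - 3 = -1$)
$t{\left(V \right)} = 4 - \frac{4 - V}{V}$ ($t{\left(V \right)} = 4 - \frac{\left(-1\right) \left(-4\right) - V}{V} = 4 - \frac{4 - V}{V}$)
$49 t{\left(L \right)} + 407 = 49 \left(5 - \frac{4}{1}\right) + 407 = 49 \left(5 - 4\right) + 407 = 49 \cdot 1 + 407 = 49 + 407 = 456$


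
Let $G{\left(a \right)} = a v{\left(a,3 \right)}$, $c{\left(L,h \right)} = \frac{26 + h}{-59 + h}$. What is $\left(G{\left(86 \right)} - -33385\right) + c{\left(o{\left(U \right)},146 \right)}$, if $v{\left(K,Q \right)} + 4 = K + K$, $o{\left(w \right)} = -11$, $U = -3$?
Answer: $\frac{4161643}{87} \approx 47835.0$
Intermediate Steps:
$c{\left(L,h \right)} = \frac{26 + h}{-59 + h}$
$v{\left(K,Q \right)} = -4 + 2 K$ ($v{\left(K,Q \right)} = -4 + \left(K + K\right) = -4 + 2 K$)
$G{\left(a \right)} = a \left(-4 + 2 a\right)$
$\left(G{\left(86 \right)} - -33385\right) + c{\left(o{\left(U \right)},146 \right)} = \left(2 \cdot 86 \left(-2 + 86\right) - -33385\right) + \frac{26 + 146}{-59 + 146} = \left(2 \cdot 86 \cdot 84 + 33385\right) + \frac{1}{87} \cdot 172 = \left(14448 + 33385\right) + \frac{1}{87} \cdot 172 = 47833 + \frac{172}{87} = \frac{4161643}{87}$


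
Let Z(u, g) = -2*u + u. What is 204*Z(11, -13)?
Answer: -2244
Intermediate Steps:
Z(u, g) = -u
204*Z(11, -13) = 204*(-1*11) = 204*(-11) = -2244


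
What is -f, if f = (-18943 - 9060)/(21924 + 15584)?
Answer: 28003/37508 ≈ 0.74659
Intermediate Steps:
f = -28003/37508 ≈ -0.74659
-f = -1*(-28003/37508) = 28003/37508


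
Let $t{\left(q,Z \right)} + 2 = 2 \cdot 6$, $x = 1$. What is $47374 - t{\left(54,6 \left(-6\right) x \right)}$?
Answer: $47364$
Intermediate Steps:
$t{\left(q,Z \right)} = 10$ ($t{\left(q,Z \right)} = -2 + 2 \cdot 6 = -2 + 12 = 10$)
$47374 - t{\left(54,6 \left(-6\right) x \right)} = 47374 - 10 = 47364$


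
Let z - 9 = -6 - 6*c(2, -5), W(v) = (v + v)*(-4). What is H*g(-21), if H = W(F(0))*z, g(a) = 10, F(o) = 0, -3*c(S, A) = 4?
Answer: 0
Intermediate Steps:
c(S, A) = -4/3 (c(S, A) = -1/3*4 = -4/3)
W(v) = -8*v (W(v) = (2*v)*(-4) = -8*v)
z = 11 (z = 9 + (-6 - 6*(-4/3)) = 9 + (-6 + 8) = 9 + 2 = 11)
H = 0 (H = -8*0*11 = 0*11 = 0)
H*g(-21) = 0*10 = 0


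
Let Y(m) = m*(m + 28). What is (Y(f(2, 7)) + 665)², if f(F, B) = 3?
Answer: 574564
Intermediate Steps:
Y(m) = m*(28 + m)
(Y(f(2, 7)) + 665)² = (3*(28 + 3) + 665)² = (3*31 + 665)² = (93 + 665)² = 758² = 574564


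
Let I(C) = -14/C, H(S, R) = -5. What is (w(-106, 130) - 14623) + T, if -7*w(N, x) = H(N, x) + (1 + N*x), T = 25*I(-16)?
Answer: -707391/56 ≈ -12632.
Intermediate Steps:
T = 175/8 (T = 25*(-14/(-16)) = 25*(-14*(-1/16)) = 25*(7/8) = 175/8 ≈ 21.875)
w(N, x) = 4/7 - N*x/7 (w(N, x) = -(-5 + (1 + N*x))/7 = -(-4 + N*x)/7 = 4/7 - N*x/7)
(w(-106, 130) - 14623) + T = ((4/7 - ⅐*(-106)*130) - 14623) + 175/8 = ((4/7 + 13780/7) - 14623) + 175/8 = (13784/7 - 14623) + 175/8 = -88577/7 + 175/8 = -707391/56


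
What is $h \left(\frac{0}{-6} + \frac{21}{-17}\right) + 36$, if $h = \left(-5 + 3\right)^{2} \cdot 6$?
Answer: $\frac{108}{17} \approx 6.3529$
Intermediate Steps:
$h = 24$ ($h = \left(-2\right)^{2} \cdot 6 = 4 \cdot 6 = 24$)
$h \left(\frac{0}{-6} + \frac{21}{-17}\right) + 36 = 24 \left(\frac{0}{-6} + \frac{21}{-17}\right) + 36 = 24 \left(0 \left(- \frac{1}{6}\right) + 21 \left(- \frac{1}{17}\right)\right) + 36 = 24 \left(0 - \frac{21}{17}\right) + 36 = 24 \left(- \frac{21}{17}\right) + 36 = - \frac{504}{17} + 36 = \frac{108}{17}$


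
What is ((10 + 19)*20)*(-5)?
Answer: -2900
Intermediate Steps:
((10 + 19)*20)*(-5) = (29*20)*(-5) = 580*(-5) = -2900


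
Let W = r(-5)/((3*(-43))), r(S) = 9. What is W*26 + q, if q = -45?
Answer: -2013/43 ≈ -46.814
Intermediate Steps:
W = -3/43 (W = 9/((3*(-43))) = 9/(-129) = 9*(-1/129) = -3/43 ≈ -0.069767)
W*26 + q = -3/43*26 - 45 = -78/43 - 45 = -2013/43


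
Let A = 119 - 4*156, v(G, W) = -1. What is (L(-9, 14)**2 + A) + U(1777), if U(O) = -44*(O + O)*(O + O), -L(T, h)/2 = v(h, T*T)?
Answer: -555760805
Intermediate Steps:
L(T, h) = 2 (L(T, h) = -2*(-1) = 2)
A = -505 (A = 119 - 624 = -505)
U(O) = -176*O**2 (U(O) = -44*2*O*2*O = -176*O**2)
(L(-9, 14)**2 + A) + U(1777) = (2**2 - 505) - 176*1777**2 = (4 - 505) - 176*3157729 = -501 - 555760304 = -555760805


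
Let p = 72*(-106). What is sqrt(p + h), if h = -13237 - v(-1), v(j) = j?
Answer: 2*I*sqrt(5217) ≈ 144.46*I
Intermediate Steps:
p = -7632
h = -13236 (h = -13237 - 1*(-1) = -13237 + 1 = -13236)
sqrt(p + h) = sqrt(-7632 - 13236) = sqrt(-20868) = 2*I*sqrt(5217)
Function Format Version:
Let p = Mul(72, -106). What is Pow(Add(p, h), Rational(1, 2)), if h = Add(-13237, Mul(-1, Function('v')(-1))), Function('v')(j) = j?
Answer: Mul(2, I, Pow(5217, Rational(1, 2))) ≈ Mul(144.46, I)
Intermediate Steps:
p = -7632
h = -13236 (h = Add(-13237, Mul(-1, -1)) = Add(-13237, 1) = -13236)
Pow(Add(p, h), Rational(1, 2)) = Pow(Add(-7632, -13236), Rational(1, 2)) = Pow(-20868, Rational(1, 2)) = Mul(2, I, Pow(5217, Rational(1, 2)))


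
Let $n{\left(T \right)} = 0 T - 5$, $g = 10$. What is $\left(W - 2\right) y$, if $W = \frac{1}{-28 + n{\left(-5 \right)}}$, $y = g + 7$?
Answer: $- \frac{1139}{33} \approx -34.515$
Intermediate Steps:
$y = 17$ ($y = 10 + 7 = 17$)
$n{\left(T \right)} = -5$ ($n{\left(T \right)} = 0 - 5 = -5$)
$W = - \frac{1}{33}$ ($W = \frac{1}{-28 - 5} = \frac{1}{-33} = - \frac{1}{33} \approx -0.030303$)
$\left(W - 2\right) y = \left(- \frac{1}{33} - 2\right) 17 = \left(- \frac{67}{33}\right) 17 = - \frac{1139}{33}$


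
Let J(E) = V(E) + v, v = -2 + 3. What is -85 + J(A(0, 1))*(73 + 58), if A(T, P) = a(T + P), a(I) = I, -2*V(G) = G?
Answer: -39/2 ≈ -19.500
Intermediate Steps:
v = 1
V(G) = -G/2
A(T, P) = P + T (A(T, P) = T + P = P + T)
J(E) = 1 - E/2 (J(E) = -E/2 + 1 = 1 - E/2)
-85 + J(A(0, 1))*(73 + 58) = -85 + (1 - (1 + 0)/2)*(73 + 58) = -85 + (1 - 1/2*1)*131 = -85 + (1 - 1/2)*131 = -85 + (1/2)*131 = -85 + 131/2 = -39/2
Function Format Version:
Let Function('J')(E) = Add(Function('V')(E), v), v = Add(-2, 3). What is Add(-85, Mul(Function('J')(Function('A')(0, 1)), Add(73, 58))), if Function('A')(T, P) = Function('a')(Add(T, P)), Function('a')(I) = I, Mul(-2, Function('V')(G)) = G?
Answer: Rational(-39, 2) ≈ -19.500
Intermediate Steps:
v = 1
Function('V')(G) = Mul(Rational(-1, 2), G)
Function('A')(T, P) = Add(P, T) (Function('A')(T, P) = Add(T, P) = Add(P, T))
Function('J')(E) = Add(1, Mul(Rational(-1, 2), E)) (Function('J')(E) = Add(Mul(Rational(-1, 2), E), 1) = Add(1, Mul(Rational(-1, 2), E)))
Add(-85, Mul(Function('J')(Function('A')(0, 1)), Add(73, 58))) = Add(-85, Mul(Add(1, Mul(Rational(-1, 2), Add(1, 0))), Add(73, 58))) = Add(-85, Mul(Add(1, Mul(Rational(-1, 2), 1)), 131)) = Add(-85, Mul(Add(1, Rational(-1, 2)), 131)) = Add(-85, Mul(Rational(1, 2), 131)) = Add(-85, Rational(131, 2)) = Rational(-39, 2)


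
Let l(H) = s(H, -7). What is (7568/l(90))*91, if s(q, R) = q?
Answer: 344344/45 ≈ 7652.1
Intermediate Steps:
l(H) = H
(7568/l(90))*91 = (7568/90)*91 = (7568*(1/90))*91 = (3784/45)*91 = 344344/45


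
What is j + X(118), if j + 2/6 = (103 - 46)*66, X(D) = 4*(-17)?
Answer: 11081/3 ≈ 3693.7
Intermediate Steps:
X(D) = -68
j = 11285/3 (j = -⅓ + (103 - 46)*66 = -⅓ + 57*66 = -⅓ + 3762 = 11285/3 ≈ 3761.7)
j + X(118) = 11285/3 - 68 = 11081/3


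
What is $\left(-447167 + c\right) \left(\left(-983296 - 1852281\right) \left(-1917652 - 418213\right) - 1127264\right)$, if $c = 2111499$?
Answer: $11023742849172115212$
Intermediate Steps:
$\left(-447167 + c\right) \left(\left(-983296 - 1852281\right) \left(-1917652 - 418213\right) - 1127264\right) = \left(-447167 + 2111499\right) \left(\left(-983296 - 1852281\right) \left(-1917652 - 418213\right) - 1127264\right) = 1664332 \left(\left(-2835577\right) \left(-2335865\right) - 1127264\right) = 1664332 \left(6623525069105 - 1127264\right) = 1664332 \cdot 6623523941841 = 11023742849172115212$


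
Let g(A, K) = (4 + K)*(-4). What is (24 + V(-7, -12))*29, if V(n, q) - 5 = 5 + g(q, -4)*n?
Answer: 986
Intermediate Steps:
g(A, K) = -16 - 4*K
V(n, q) = 10 (V(n, q) = 5 + (5 + (-16 - 4*(-4))*n) = 5 + (5 + (-16 + 16)*n) = 5 + (5 + 0*n) = 5 + (5 + 0) = 5 + 5 = 10)
(24 + V(-7, -12))*29 = (24 + 10)*29 = 34*29 = 986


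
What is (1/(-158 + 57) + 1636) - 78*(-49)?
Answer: 551257/101 ≈ 5458.0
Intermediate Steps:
(1/(-158 + 57) + 1636) - 78*(-49) = (1/(-101) + 1636) - 1*(-3822) = (-1/101 + 1636) + 3822 = 165235/101 + 3822 = 551257/101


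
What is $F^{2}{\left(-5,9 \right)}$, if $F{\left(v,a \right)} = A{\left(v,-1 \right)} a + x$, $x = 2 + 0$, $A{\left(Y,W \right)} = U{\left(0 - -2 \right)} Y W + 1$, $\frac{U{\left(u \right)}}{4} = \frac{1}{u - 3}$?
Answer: $28561$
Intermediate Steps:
$U{\left(u \right)} = \frac{4}{-3 + u}$ ($U{\left(u \right)} = \frac{4}{u - 3} = \frac{4}{-3 + u}$)
$A{\left(Y,W \right)} = 1 - 4 W Y$ ($A{\left(Y,W \right)} = \frac{4}{-3 + \left(0 - -2\right)} Y W + 1 = \frac{4}{-3 + \left(0 + 2\right)} Y W + 1 = \frac{4}{-3 + 2} Y W + 1 = \frac{4}{-1} Y W + 1 = 4 \left(-1\right) Y W + 1 = - 4 Y W + 1 = - 4 W Y + 1 = 1 - 4 W Y$)
$x = 2$
$F{\left(v,a \right)} = 2 + a \left(1 + 4 v\right)$ ($F{\left(v,a \right)} = \left(1 - - 4 v\right) a + 2 = \left(1 + 4 v\right) a + 2 = a \left(1 + 4 v\right) + 2 = 2 + a \left(1 + 4 v\right)$)
$F^{2}{\left(-5,9 \right)} = \left(2 + 9 + 4 \cdot 9 \left(-5\right)\right)^{2} = \left(2 + 9 - 180\right)^{2} = \left(-169\right)^{2} = 28561$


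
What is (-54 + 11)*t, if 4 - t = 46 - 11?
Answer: 1333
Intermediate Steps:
t = -31 (t = 4 - (46 - 11) = 4 - 1*35 = 4 - 35 = -31)
(-54 + 11)*t = (-54 + 11)*(-31) = -43*(-31) = 1333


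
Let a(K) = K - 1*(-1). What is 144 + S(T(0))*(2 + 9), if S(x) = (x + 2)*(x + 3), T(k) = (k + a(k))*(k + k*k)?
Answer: 210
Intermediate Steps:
a(K) = 1 + K (a(K) = K + 1 = 1 + K)
T(k) = (1 + 2*k)*(k + k²) (T(k) = (k + (1 + k))*(k + k*k) = (1 + 2*k)*(k + k²))
S(x) = (2 + x)*(3 + x)
144 + S(T(0))*(2 + 9) = 144 + (6 + (0*(1 + 2*0² + 3*0))² + 5*(0*(1 + 2*0² + 3*0)))*(2 + 9) = 144 + (6 + (0*(1 + 2*0 + 0))² + 5*(0*(1 + 2*0 + 0)))*11 = 144 + (6 + (0*(1 + 0 + 0))² + 5*(0*(1 + 0 + 0)))*11 = 144 + (6 + (0*1)² + 5*(0*1))*11 = 144 + (6 + 0² + 5*0)*11 = 144 + (6 + 0 + 0)*11 = 144 + 6*11 = 144 + 66 = 210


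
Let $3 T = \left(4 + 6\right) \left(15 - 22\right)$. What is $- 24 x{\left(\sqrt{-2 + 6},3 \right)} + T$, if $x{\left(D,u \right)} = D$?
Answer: $- \frac{214}{3} \approx -71.333$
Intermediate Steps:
$T = - \frac{70}{3}$ ($T = \frac{\left(4 + 6\right) \left(15 - 22\right)}{3} = \frac{10 \left(-7\right)}{3} = \frac{1}{3} \left(-70\right) = - \frac{70}{3} \approx -23.333$)
$- 24 x{\left(\sqrt{-2 + 6},3 \right)} + T = - 24 \sqrt{-2 + 6} - \frac{70}{3} = - 24 \sqrt{4} - \frac{70}{3} = \left(-24\right) 2 - \frac{70}{3} = -48 - \frac{70}{3} = - \frac{214}{3}$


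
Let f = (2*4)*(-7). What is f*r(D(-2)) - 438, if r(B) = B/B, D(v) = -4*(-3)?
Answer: -494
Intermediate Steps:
f = -56 (f = 8*(-7) = -56)
D(v) = 12
r(B) = 1
f*r(D(-2)) - 438 = -56*1 - 438 = -56 - 438 = -494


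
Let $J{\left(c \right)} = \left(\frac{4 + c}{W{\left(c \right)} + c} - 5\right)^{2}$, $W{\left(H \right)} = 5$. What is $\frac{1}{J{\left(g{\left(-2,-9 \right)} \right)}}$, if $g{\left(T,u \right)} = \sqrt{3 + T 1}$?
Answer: $\frac{36}{625} \approx 0.0576$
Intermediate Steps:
$g{\left(T,u \right)} = \sqrt{3 + T}$
$J{\left(c \right)} = \left(-5 + \frac{4 + c}{5 + c}\right)^{2}$ ($J{\left(c \right)} = \left(\frac{4 + c}{5 + c} - 5\right)^{2} = \left(-5 + \frac{4 + c}{5 + c}\right)^{2}$)
$\frac{1}{J{\left(g{\left(-2,-9 \right)} \right)}} = \frac{1}{\frac{1}{\left(5 + \sqrt{3 - 2}\right)^{2}} \left(21 + 4 \sqrt{3 - 2}\right)^{2}} = \frac{1}{\frac{1}{\left(5 + \sqrt{1}\right)^{2}} \left(21 + 4 \sqrt{1}\right)^{2}} = \frac{1}{\frac{1}{\left(5 + 1\right)^{2}} \left(21 + 4 \cdot 1\right)^{2}} = \frac{1}{\frac{1}{36} \left(21 + 4\right)^{2}} = \frac{1}{\frac{1}{36} \cdot 25^{2}} = \frac{1}{\frac{1}{36} \cdot 625} = \frac{1}{\frac{625}{36}} = \frac{36}{625}$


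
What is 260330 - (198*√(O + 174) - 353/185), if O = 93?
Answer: 48161403/185 - 198*√267 ≈ 2.5710e+5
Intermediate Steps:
260330 - (198*√(O + 174) - 353/185) = 260330 - (198*√(93 + 174) - 353/185) = 260330 - (198*√267 - 353*1/185) = 260330 - (198*√267 - 353/185) = 260330 - (-353/185 + 198*√267) = 260330 + (353/185 - 198*√267) = 48161403/185 - 198*√267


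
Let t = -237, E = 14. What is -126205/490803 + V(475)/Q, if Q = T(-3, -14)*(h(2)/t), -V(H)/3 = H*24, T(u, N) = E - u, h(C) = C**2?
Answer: 994536513565/8343651 ≈ 1.1920e+5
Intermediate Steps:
T(u, N) = 14 - u
V(H) = -72*H (V(H) = -3*H*24 = -72*H)
Q = -68/237 (Q = (14 - 1*(-3))*(2**2/(-237)) = (14 + 3)*(4*(-1/237)) = 17*(-4/237) = -68/237 ≈ -0.28692)
-126205/490803 + V(475)/Q = -126205/490803 + (-72*475)/(-68/237) = -126205*1/490803 - 34200*(-237/68) = -126205/490803 + 2026350/17 = 994536513565/8343651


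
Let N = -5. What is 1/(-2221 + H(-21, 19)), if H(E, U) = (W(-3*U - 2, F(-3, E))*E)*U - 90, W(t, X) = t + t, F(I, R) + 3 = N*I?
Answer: 1/44771 ≈ 2.2336e-5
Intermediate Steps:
F(I, R) = -3 - 5*I
W(t, X) = 2*t
H(E, U) = -90 + E*U*(-4 - 6*U) (H(E, U) = ((2*(-3*U - 2))*E)*U - 90 = ((2*(-2 - 3*U))*E)*U - 90 = ((-4 - 6*U)*E)*U - 90 = (E*(-4 - 6*U))*U - 90 = E*U*(-4 - 6*U) - 90 = -90 + E*U*(-4 - 6*U))
1/(-2221 + H(-21, 19)) = 1/(-2221 + (-90 - 2*(-21)*19*(2 + 3*19))) = 1/(-2221 + (-90 - 2*(-21)*19*(2 + 57))) = 1/(-2221 + (-90 - 2*(-21)*19*59)) = 1/(-2221 + (-90 + 47082)) = 1/(-2221 + 46992) = 1/44771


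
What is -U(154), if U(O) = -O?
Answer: 154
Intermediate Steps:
-U(154) = -(-1)*154 = -1*(-154) = 154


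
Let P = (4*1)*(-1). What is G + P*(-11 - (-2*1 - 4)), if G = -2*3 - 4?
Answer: 10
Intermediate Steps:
P = -4 (P = 4*(-1) = -4)
G = -10 (G = -6 - 4 = -10)
G + P*(-11 - (-2*1 - 4)) = -10 - 4*(-11 - (-2*1 - 4)) = -10 - 4*(-11 - (-2 - 4)) = -10 - 4*(-11 - 1*(-6)) = -10 - 4*(-11 + 6) = -10 - 4*(-5) = -10 + 20 = 10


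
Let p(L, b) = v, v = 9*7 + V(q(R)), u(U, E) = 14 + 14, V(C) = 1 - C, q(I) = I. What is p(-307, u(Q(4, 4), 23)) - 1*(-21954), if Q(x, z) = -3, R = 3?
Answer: 22015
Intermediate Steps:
u(U, E) = 28
v = 61 (v = 9*7 + (1 - 1*3) = 63 + (1 - 3) = 63 - 2 = 61)
p(L, b) = 61
p(-307, u(Q(4, 4), 23)) - 1*(-21954) = 61 - 1*(-21954) = 61 + 21954 = 22015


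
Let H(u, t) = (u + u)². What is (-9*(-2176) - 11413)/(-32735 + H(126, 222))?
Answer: 8171/30769 ≈ 0.26556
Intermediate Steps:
H(u, t) = 4*u² (H(u, t) = (2*u)² = 4*u²)
(-9*(-2176) - 11413)/(-32735 + H(126, 222)) = (-9*(-2176) - 11413)/(-32735 + 4*126²) = (19584 - 11413)/(-32735 + 4*15876) = 8171/(-32735 + 63504) = 8171/30769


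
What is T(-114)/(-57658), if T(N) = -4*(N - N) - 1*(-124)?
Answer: -62/28829 ≈ -0.0021506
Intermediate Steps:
T(N) = 124 (T(N) = -4*0 + 124 = 0 + 124 = 124)
T(-114)/(-57658) = 124/(-57658) = 124*(-1/57658) = -62/28829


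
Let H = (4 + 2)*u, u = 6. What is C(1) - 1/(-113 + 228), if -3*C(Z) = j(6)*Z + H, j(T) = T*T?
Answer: -2761/115 ≈ -24.009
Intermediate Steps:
j(T) = T²
H = 36 (H = (4 + 2)*6 = 6*6 = 36)
C(Z) = -12 - 12*Z (C(Z) = -(6²*Z + 36)/3 = -(36*Z + 36)/3 = -(36 + 36*Z)/3 = -12 - 12*Z)
C(1) - 1/(-113 + 228) = (-12 - 12*1) - 1/(-113 + 228) = (-12 - 12) - 1/115 = -24 - 1*1/115 = -24 - 1/115 = -2761/115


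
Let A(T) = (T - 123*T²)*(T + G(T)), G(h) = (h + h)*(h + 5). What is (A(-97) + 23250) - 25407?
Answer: -20545080561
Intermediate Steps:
G(h) = 2*h*(5 + h) (G(h) = (2*h)*(5 + h) = 2*h*(5 + h))
A(T) = (T - 123*T²)*(T + 2*T*(5 + T))
(A(-97) + 23250) - 25407 = ((-97)²*(11 - 1351*(-97) - 246*(-97)²) + 23250) - 25407 = (9409*(11 + 131047 - 246*9409) + 23250) - 25407 = (9409*(11 + 131047 - 2314614) + 23250) - 25407 = (9409*(-2183556) + 23250) - 25407 = (-20545078404 + 23250) - 25407 = -20545055154 - 25407 = -20545080561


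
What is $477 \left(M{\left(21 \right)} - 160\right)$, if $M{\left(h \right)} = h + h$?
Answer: $-56286$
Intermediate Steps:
$M{\left(h \right)} = 2 h$
$477 \left(M{\left(21 \right)} - 160\right) = 477 \left(2 \cdot 21 - 160\right) = 477 \left(42 - 160\right) = 477 \left(-118\right) = -56286$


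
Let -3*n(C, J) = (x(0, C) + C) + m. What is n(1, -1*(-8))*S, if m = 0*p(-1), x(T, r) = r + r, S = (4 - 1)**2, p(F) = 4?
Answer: -9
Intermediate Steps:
S = 9 (S = 3**2 = 9)
x(T, r) = 2*r
m = 0 (m = 0*4 = 0)
n(C, J) = -C (n(C, J) = -((2*C + C) + 0)/3 = -(3*C + 0)/3 = -C)
n(1, -1*(-8))*S = -1*1*9 = -1*9 = -9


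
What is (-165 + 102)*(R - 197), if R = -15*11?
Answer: 22806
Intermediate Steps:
R = -165
(-165 + 102)*(R - 197) = (-165 + 102)*(-165 - 197) = -63*(-362) = 22806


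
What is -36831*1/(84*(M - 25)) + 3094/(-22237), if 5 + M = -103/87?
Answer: 23516284847/1689211468 ≈ 13.921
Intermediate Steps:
M = -538/87 (M = -5 - 103/87 = -538/87 ≈ -6.1839)
-36831*1/(84*(M - 25)) + 3094/(-22237) = -36831*1/(84*(-538/87 - 25)) + 3094/(-22237) = -36831/((-2713/87*84)) + 3094*(-1/22237) = -36831/(-75964/29) - 3094/22237 = -36831*(-29/75964) - 3094/22237 = 1068099/75964 - 3094/22237 = 23516284847/1689211468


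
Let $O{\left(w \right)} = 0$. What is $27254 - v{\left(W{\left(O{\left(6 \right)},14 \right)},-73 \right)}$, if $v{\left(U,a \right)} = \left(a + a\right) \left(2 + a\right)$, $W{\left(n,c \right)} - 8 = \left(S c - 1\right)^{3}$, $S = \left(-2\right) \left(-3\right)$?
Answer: $16888$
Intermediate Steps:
$S = 6$
$W{\left(n,c \right)} = 8 + \left(-1 + 6 c\right)^{3}$ ($W{\left(n,c \right)} = 8 + \left(6 c - 1\right)^{3} = 8 + \left(-1 + 6 c\right)^{3}$)
$v{\left(U,a \right)} = 2 a \left(2 + a\right)$
$27254 - v{\left(W{\left(O{\left(6 \right)},14 \right)},-73 \right)} = 27254 - 2 \left(-73\right) \left(2 - 73\right) = 27254 - 2 \left(-73\right) \left(-71\right) = 27254 - 10366 = 16888$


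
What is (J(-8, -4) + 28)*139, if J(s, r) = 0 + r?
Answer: 3336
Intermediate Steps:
J(s, r) = r
(J(-8, -4) + 28)*139 = (-4 + 28)*139 = 24*139 = 3336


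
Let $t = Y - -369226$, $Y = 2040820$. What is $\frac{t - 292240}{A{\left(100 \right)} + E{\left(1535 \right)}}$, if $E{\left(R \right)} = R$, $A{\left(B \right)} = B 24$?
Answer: $\frac{2117806}{3935} \approx 538.2$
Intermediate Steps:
$A{\left(B \right)} = 24 B$
$t = 2410046$ ($t = 2040820 - -369226 = 2040820 + 369226 = 2410046$)
$\frac{t - 292240}{A{\left(100 \right)} + E{\left(1535 \right)}} = \frac{2410046 - 292240}{24 \cdot 100 + 1535} = \frac{2117806}{2400 + 1535} = \frac{2117806}{3935}$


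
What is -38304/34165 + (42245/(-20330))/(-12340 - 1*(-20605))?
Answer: -257502669809/229626313170 ≈ -1.1214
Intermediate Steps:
-38304/34165 + (42245/(-20330))/(-12340 - 1*(-20605)) = -38304*1/34165 + (42245*(-1/20330))/(-12340 + 20605) = -38304/34165 - 8449/4066/8265 = -38304/34165 - 8449/4066*1/8265 = -38304/34165 - 8449/33605490 = -257502669809/229626313170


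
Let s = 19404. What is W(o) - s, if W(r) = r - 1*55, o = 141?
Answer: -19318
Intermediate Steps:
W(r) = -55 + r (W(r) = r - 55 = -55 + r)
W(o) - s = (-55 + 141) - 1*19404 = 86 - 19404 = -19318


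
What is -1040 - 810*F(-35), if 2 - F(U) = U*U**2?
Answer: -34731410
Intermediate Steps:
F(U) = 2 - U**3 (F(U) = 2 - U*U**2 = 2 - U**3)
-1040 - 810*F(-35) = -1040 - 810*(2 - 1*(-35)**3) = -1040 - 810*(2 - 1*(-42875)) = -1040 - 810*(2 + 42875) = -1040 - 810*42877 = -1040 - 34730370 = -34731410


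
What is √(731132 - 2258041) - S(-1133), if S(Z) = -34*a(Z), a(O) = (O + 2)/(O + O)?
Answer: 19227/1133 + I*√1526909 ≈ 16.97 + 1235.7*I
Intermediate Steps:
a(O) = (2 + O)/(2*O) (a(O) = (2 + O)/((2*O)) = (2 + O)*(1/(2*O)) = (2 + O)/(2*O))
S(Z) = -17*(2 + Z)/Z
√(731132 - 2258041) - S(-1133) = √(731132 - 2258041) - (-17 - 34/(-1133)) = √(-1526909) - (-17 - 34*(-1/1133)) = I*√1526909 - (-17 + 34/1133) = I*√1526909 - 1*(-19227/1133) = I*√1526909 + 19227/1133 = 19227/1133 + I*√1526909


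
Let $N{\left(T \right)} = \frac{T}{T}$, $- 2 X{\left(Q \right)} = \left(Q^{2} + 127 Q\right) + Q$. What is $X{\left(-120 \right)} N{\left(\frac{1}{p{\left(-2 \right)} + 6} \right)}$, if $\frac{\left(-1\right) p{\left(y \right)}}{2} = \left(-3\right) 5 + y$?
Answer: $480$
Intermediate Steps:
$p{\left(y \right)} = 30 - 2 y$ ($p{\left(y \right)} = - 2 \left(\left(-3\right) 5 + y\right) = - 2 \left(-15 + y\right) = 30 - 2 y$)
$X{\left(Q \right)} = - 64 Q - \frac{Q^{2}}{2}$ ($X{\left(Q \right)} = - \frac{\left(Q^{2} + 127 Q\right) + Q}{2} = - \frac{Q^{2} + 128 Q}{2} = - 64 Q - \frac{Q^{2}}{2}$)
$N{\left(T \right)} = 1$
$X{\left(-120 \right)} N{\left(\frac{1}{p{\left(-2 \right)} + 6} \right)} = \left(- \frac{1}{2}\right) \left(-120\right) \left(128 - 120\right) 1 = \left(- \frac{1}{2}\right) \left(-120\right) 8 \cdot 1 = 480 \cdot 1 = 480$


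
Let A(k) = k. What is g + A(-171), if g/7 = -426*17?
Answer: -50865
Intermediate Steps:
g = -50694 (g = 7*(-426*17) = 7*(-7242) = -50694)
g + A(-171) = -50694 - 171 = -50865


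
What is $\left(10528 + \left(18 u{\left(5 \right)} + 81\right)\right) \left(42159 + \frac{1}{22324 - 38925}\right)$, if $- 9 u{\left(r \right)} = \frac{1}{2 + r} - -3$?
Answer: $\frac{51944509353202}{116207} \approx 4.47 \cdot 10^{8}$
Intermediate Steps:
$u{\left(r \right)} = - \frac{1}{3} - \frac{1}{9 \left(2 + r\right)}$ ($u{\left(r \right)} = - \frac{\frac{1}{2 + r} - -3}{9} = - \frac{\frac{1}{2 + r} + 3}{9} = - \frac{3 + \frac{1}{2 + r}}{9} = - \frac{1}{3} - \frac{1}{9 \left(2 + r\right)}$)
$\left(10528 + \left(18 u{\left(5 \right)} + 81\right)\right) \left(42159 + \frac{1}{22324 - 38925}\right) = \left(10528 + \left(18 \frac{-7 - 15}{9 \left(2 + 5\right)} + 81\right)\right) \left(42159 + \frac{1}{22324 - 38925}\right) = \left(10528 + \left(18 \frac{-7 - 15}{9 \cdot 7} + 81\right)\right) \left(42159 + \frac{1}{-16601}\right) = \left(10528 + \left(18 \cdot \frac{1}{9} \cdot \frac{1}{7} \left(-22\right) + 81\right)\right) \left(42159 - \frac{1}{16601}\right) = \left(10528 + \left(18 \left(- \frac{22}{63}\right) + 81\right)\right) \frac{699881558}{16601} = \left(10528 + \left(- \frac{44}{7} + 81\right)\right) \frac{699881558}{16601} = \left(10528 + \frac{523}{7}\right) \frac{699881558}{16601} = \frac{74219}{7} \cdot \frac{699881558}{16601} = \frac{51944509353202}{116207}$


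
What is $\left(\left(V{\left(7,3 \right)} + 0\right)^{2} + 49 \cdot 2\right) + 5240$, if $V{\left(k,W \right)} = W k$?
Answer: $5779$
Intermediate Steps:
$\left(\left(V{\left(7,3 \right)} + 0\right)^{2} + 49 \cdot 2\right) + 5240 = \left(\left(3 \cdot 7 + 0\right)^{2} + 49 \cdot 2\right) + 5240 = \left(\left(21 + 0\right)^{2} + 98\right) + 5240 = \left(21^{2} + 98\right) + 5240 = \left(441 + 98\right) + 5240 = 539 + 5240 = 5779$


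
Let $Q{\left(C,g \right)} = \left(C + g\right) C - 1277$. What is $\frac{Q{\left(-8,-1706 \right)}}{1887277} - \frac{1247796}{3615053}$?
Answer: $- \frac{2309983507437}{6822606380681} \approx -0.33858$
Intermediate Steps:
$Q{\left(C,g \right)} = -1277 + C \left(C + g\right)$ ($Q{\left(C,g \right)} = C \left(C + g\right) - 1277 = -1277 + C \left(C + g\right)$)
$\frac{Q{\left(-8,-1706 \right)}}{1887277} - \frac{1247796}{3615053} = \frac{-1277 + \left(-8\right)^{2} - -13648}{1887277} - \frac{1247796}{3615053} = \left(-1277 + 64 + 13648\right) \frac{1}{1887277} - \frac{1247796}{3615053} = 12435 \cdot \frac{1}{1887277} - \frac{1247796}{3615053} = \frac{12435}{1887277} - \frac{1247796}{3615053} = - \frac{2309983507437}{6822606380681}$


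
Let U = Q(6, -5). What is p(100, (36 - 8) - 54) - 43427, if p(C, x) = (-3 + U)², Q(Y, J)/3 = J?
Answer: -43103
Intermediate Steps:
Q(Y, J) = 3*J
U = -15 (U = 3*(-5) = -15)
p(C, x) = 324 (p(C, x) = (-3 - 15)² = (-18)² = 324)
p(100, (36 - 8) - 54) - 43427 = 324 - 43427 = -43103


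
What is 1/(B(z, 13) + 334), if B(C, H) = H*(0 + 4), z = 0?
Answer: 1/386 ≈ 0.0025907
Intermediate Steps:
B(C, H) = 4*H (B(C, H) = H*4 = 4*H)
1/(B(z, 13) + 334) = 1/(4*13 + 334) = 1/(52 + 334) = 1/386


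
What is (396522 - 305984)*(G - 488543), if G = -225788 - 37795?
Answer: -68095983788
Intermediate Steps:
G = -263583
(396522 - 305984)*(G - 488543) = (396522 - 305984)*(-263583 - 488543) = 90538*(-752126) = -68095983788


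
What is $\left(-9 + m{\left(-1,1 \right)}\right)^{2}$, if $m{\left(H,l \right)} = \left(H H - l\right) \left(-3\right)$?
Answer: $81$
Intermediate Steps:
$m{\left(H,l \right)} = - 3 H^{2} + 3 l$ ($m{\left(H,l \right)} = \left(H^{2} - l\right) \left(-3\right) = - 3 H^{2} + 3 l$)
$\left(-9 + m{\left(-1,1 \right)}\right)^{2} = \left(-9 + \left(- 3 \left(-1\right)^{2} + 3 \cdot 1\right)\right)^{2} = \left(-9 + \left(\left(-3\right) 1 + 3\right)\right)^{2} = \left(-9 + \left(-3 + 3\right)\right)^{2} = \left(-9 + 0\right)^{2} = \left(-9\right)^{2} = 81$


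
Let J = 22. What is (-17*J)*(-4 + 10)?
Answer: -2244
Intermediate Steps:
(-17*J)*(-4 + 10) = (-17*22)*(-4 + 10) = -374*6 = -2244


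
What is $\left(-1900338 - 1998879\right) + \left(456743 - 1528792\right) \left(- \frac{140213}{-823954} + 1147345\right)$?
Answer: $- \frac{1013475071989614825}{823954} \approx -1.23 \cdot 10^{12}$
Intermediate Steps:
$\left(-1900338 - 1998879\right) + \left(456743 - 1528792\right) \left(- \frac{140213}{-823954} + 1147345\right) = -3899217 - 1072049 \left(\left(-140213\right) \left(- \frac{1}{823954}\right) + 1147345\right) = -3899217 - 1072049 \left(\frac{140213}{823954} + 1147345\right) = -3899217 - \frac{1013471859214170807}{823954} = - \frac{1013475071989614825}{823954}$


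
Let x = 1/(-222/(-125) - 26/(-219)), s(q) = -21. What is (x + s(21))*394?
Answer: -209185041/25934 ≈ -8066.1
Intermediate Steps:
x = 27375/51868 (x = 1/(-222*(-1/125) - 26*(-1/219)) = 1/(222/125 + 26/219) = 1/(51868/27375) = 27375/51868 ≈ 0.52778)
(x + s(21))*394 = (27375/51868 - 21)*394 = -1061853/51868*394 = -209185041/25934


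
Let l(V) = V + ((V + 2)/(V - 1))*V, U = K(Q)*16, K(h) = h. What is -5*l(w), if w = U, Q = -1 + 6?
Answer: -64400/79 ≈ -815.19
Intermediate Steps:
Q = 5
U = 80 (U = 5*16 = 80)
w = 80
l(V) = V + V*(2 + V)/(-1 + V) (l(V) = V + ((2 + V)/(-1 + V))*V = V + V*(2 + V)/(-1 + V))
-5*l(w) = -400*(1 + 2*80)/(-1 + 80) = -400*(1 + 160)/79 = -400*161/79 = -5*12880/79 = -64400/79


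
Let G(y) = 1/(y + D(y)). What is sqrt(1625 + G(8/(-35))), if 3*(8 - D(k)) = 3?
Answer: 2*sqrt(22820730)/237 ≈ 40.313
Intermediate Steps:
D(k) = 7 (D(k) = 8 - 1/3*3 = 8 - 1 = 7)
G(y) = 1/(7 + y) (G(y) = 1/(y + 7) = 1/(7 + y))
sqrt(1625 + G(8/(-35))) = sqrt(1625 + 1/(7 + 8/(-35))) = sqrt(1625 + 1/(7 + 8*(-1/35))) = sqrt(1625 + 1/(7 - 8/35)) = sqrt(1625 + 1/(237/35)) = sqrt(1625 + 35/237) = sqrt(385160/237) = 2*sqrt(22820730)/237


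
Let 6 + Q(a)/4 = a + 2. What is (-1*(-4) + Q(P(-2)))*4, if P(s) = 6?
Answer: 48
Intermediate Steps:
Q(a) = -16 + 4*a (Q(a) = -24 + 4*(a + 2) = -24 + 4*(2 + a) = -24 + (8 + 4*a) = -16 + 4*a)
(-1*(-4) + Q(P(-2)))*4 = (-1*(-4) + (-16 + 4*6))*4 = (4 + (-16 + 24))*4 = (4 + 8)*4 = 12*4 = 48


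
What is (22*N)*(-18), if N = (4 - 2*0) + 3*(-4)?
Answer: 3168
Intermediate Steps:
N = -8 (N = (4 + 0) - 12 = 4 - 12 = -8)
(22*N)*(-18) = (22*(-8))*(-18) = -176*(-18) = 3168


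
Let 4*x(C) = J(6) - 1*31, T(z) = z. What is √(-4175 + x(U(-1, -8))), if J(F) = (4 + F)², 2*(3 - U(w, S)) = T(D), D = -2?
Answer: I*√16631/2 ≈ 64.481*I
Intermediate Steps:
U(w, S) = 4 (U(w, S) = 3 - ½*(-2) = 3 + 1 = 4)
x(C) = 69/4 (x(C) = ((4 + 6)² - 1*31)/4 = (10² - 31)/4 = (100 - 31)/4 = (¼)*69 = 69/4)
√(-4175 + x(U(-1, -8))) = √(-4175 + 69/4) = √(-16631/4) = I*√16631/2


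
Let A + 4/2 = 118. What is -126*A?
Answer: -14616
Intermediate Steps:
A = 116 (A = -2 + 118 = 116)
-126*A = -126*116 = -14616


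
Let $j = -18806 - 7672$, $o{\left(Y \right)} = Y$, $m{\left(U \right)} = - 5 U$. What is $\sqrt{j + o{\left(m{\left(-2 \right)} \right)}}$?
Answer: $2 i \sqrt{6617} \approx 162.69 i$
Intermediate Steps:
$j = -26478$ ($j = -18806 - 7672 = -26478$)
$\sqrt{j + o{\left(m{\left(-2 \right)} \right)}} = \sqrt{-26478 - -10} = \sqrt{-26478 + 10} = \sqrt{-26468} = 2 i \sqrt{6617}$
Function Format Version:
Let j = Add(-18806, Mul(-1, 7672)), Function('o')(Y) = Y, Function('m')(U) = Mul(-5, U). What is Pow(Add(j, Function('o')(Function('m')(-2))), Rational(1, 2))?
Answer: Mul(2, I, Pow(6617, Rational(1, 2))) ≈ Mul(162.69, I)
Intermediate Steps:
j = -26478 (j = Add(-18806, -7672) = -26478)
Pow(Add(j, Function('o')(Function('m')(-2))), Rational(1, 2)) = Pow(Add(-26478, Mul(-5, -2)), Rational(1, 2)) = Pow(Add(-26478, 10), Rational(1, 2)) = Pow(-26468, Rational(1, 2)) = Mul(2, I, Pow(6617, Rational(1, 2)))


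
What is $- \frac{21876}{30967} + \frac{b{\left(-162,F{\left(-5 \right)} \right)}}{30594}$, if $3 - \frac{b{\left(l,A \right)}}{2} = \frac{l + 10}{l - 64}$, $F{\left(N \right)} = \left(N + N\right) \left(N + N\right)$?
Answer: $- \frac{37805856115}{53528348487} \approx -0.70628$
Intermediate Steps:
$F{\left(N \right)} = 4 N^{2}$ ($F{\left(N \right)} = 2 N 2 N = 4 N^{2}$)
$b{\left(l,A \right)} = 6 - \frac{2 \left(10 + l\right)}{-64 + l}$ ($b{\left(l,A \right)} = 6 - 2 \frac{l + 10}{l - 64} = 6 - 2 \frac{10 + l}{-64 + l} = 6 - \frac{2 \left(10 + l\right)}{-64 + l}$)
$- \frac{21876}{30967} + \frac{b{\left(-162,F{\left(-5 \right)} \right)}}{30594} = - \frac{21876}{30967} + \frac{4 \frac{1}{-64 - 162} \left(-101 - 162\right)}{30594} = \left(-21876\right) \frac{1}{30967} + 4 \frac{1}{-226} \left(-263\right) \frac{1}{30594} = - \frac{21876}{30967} + 4 \left(- \frac{1}{226}\right) \left(-263\right) \frac{1}{30594} = - \frac{21876}{30967} + \frac{526}{113} \cdot \frac{1}{30594} = - \frac{21876}{30967} + \frac{263}{1728561} = - \frac{37805856115}{53528348487}$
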